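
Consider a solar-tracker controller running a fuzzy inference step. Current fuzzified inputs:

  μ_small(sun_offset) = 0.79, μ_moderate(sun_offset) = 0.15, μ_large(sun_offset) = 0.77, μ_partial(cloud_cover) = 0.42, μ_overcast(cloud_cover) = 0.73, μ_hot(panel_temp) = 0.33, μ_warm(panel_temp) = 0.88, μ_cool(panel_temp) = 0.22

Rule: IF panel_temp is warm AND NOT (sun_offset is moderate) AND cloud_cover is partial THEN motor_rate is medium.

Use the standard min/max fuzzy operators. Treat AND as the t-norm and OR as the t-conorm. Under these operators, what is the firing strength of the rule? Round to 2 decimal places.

firing strength: warm=0.88, ¬moderate=1−0.15=0.85, partial=0.42; AND[min(a, b)] → w = 0.42

0.42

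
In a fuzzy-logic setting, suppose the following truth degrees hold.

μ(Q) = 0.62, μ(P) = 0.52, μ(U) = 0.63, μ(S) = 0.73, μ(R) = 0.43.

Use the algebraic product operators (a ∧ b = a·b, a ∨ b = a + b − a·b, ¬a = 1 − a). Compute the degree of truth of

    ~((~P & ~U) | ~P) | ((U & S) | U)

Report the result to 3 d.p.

0.886

~P = 1 − 0.5200 = 0.4800
~U = 1 − 0.6300 = 0.3700
~P & ~U = a·b on (0.4800, 0.3700) = 0.1776
~P = 1 − 0.5200 = 0.4800
(~P & ~U) | ~P = a + b − a·b on (0.1776, 0.4800) = 0.5724
~((~P & ~U) | ~P) = 1 − 0.5724 = 0.4276
U & S = a·b on (0.6300, 0.7300) = 0.4599
(U & S) | U = a + b − a·b on (0.4599, 0.6300) = 0.8002
~((~P & ~U) | ~P) | ((U & S) | U) = a + b − a·b on (0.4276, 0.8002) = 0.8856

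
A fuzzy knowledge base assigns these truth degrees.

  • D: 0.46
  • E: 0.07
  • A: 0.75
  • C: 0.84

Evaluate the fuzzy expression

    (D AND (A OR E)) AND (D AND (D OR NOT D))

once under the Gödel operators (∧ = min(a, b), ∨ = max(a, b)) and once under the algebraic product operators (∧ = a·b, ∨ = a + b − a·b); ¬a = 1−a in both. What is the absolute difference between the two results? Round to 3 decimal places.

0.338

Under Gödel:
  A OR E = max(a, b) on (0.75, 0.07) = 0.75
  D AND (A OR E) = min(a, b) on (0.46, 0.75) = 0.46
  NOT D = 1 − 0.46 = 0.54
  D OR NOT D = max(a, b) on (0.46, 0.54) = 0.54
  D AND (D OR NOT D) = min(a, b) on (0.46, 0.54) = 0.46
  (D AND (A OR E)) AND (D AND (D OR NOT D)) = min(a, b) on (0.46, 0.46) = 0.46
  → value = 0.4600
Under algebraic product:
  A OR E = a + b − a·b on (0.7500, 0.0700) = 0.7675
  D AND (A OR E) = a·b on (0.4600, 0.7675) = 0.3531
  NOT D = 1 − 0.4600 = 0.5400
  D OR NOT D = a + b − a·b on (0.4600, 0.5400) = 0.7516
  D AND (D OR NOT D) = a·b on (0.4600, 0.7516) = 0.3457
  (D AND (A OR E)) AND (D AND (D OR NOT D)) = a·b on (0.3531, 0.3457) = 0.1221
  → value = 0.1221
|0.4600 − 0.1221| = 0.338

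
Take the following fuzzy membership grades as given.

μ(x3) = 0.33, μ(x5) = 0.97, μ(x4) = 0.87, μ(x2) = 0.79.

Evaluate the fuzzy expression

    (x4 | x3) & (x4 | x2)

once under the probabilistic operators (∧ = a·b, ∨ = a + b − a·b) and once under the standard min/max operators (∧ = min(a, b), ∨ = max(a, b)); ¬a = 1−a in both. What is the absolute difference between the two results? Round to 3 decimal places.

0.018

Under probabilistic:
  x4 | x3 = a + b − a·b on (0.8700, 0.3300) = 0.9129
  x4 | x2 = a + b − a·b on (0.8700, 0.7900) = 0.9727
  (x4 | x3) & (x4 | x2) = a·b on (0.9129, 0.9727) = 0.8880
  → value = 0.8880
Under standard min/max:
  x4 | x3 = max(a, b) on (0.87, 0.33) = 0.87
  x4 | x2 = max(a, b) on (0.87, 0.79) = 0.87
  (x4 | x3) & (x4 | x2) = min(a, b) on (0.87, 0.87) = 0.87
  → value = 0.8700
|0.8880 − 0.8700| = 0.018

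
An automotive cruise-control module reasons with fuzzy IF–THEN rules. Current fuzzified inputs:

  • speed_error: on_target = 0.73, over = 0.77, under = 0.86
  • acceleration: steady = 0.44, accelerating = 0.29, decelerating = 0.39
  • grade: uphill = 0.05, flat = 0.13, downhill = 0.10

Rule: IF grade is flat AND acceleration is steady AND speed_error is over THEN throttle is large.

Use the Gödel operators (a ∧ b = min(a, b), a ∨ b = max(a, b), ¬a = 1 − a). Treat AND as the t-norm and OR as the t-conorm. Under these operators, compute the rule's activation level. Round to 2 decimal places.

firing strength: flat=0.13, steady=0.44, over=0.77; AND[min(a, b)] → w = 0.13

0.13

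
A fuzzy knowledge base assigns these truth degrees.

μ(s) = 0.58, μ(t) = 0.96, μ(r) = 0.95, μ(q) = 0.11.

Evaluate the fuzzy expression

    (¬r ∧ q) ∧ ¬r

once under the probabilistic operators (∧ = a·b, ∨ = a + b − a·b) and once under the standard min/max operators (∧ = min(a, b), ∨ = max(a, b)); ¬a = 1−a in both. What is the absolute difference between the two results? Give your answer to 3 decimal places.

0.050

Under probabilistic:
  ¬r = 1 − 0.9500 = 0.0500
  ¬r ∧ q = a·b on (0.0500, 0.1100) = 0.0055
  ¬r = 1 − 0.9500 = 0.0500
  (¬r ∧ q) ∧ ¬r = a·b on (0.0055, 0.0500) = 0.0003
  → value = 0.0003
Under standard min/max:
  ¬r = 1 − 0.95 = 0.05
  ¬r ∧ q = min(a, b) on (0.05, 0.11) = 0.05
  ¬r = 1 − 0.95 = 0.05
  (¬r ∧ q) ∧ ¬r = min(a, b) on (0.05, 0.05) = 0.05
  → value = 0.0500
|0.0003 − 0.0500| = 0.050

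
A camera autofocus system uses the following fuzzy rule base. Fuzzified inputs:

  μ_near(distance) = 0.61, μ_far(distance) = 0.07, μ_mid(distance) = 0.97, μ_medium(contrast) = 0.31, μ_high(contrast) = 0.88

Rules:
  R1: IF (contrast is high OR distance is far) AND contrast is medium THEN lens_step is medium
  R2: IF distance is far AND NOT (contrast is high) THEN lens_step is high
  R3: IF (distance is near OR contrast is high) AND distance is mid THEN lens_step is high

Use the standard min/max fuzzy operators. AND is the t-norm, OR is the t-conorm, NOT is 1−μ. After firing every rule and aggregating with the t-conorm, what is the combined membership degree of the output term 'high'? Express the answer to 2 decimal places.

R1: (high=0.88 OR far=0.07) = 0.88; AND[min(a, b)] with medium=0.31 → w = 0.31
R2: far=0.07, ¬high=1−0.88=0.12; AND[min(a, b)] → w = 0.07
R3: (near=0.61 OR high=0.88) = 0.88; AND[min(a, b)] with mid=0.97 → w = 0.88
Rules with consequent 'high': {R2, R3} → strengths 0.07, 0.88
Aggregate via t-conorm [max(a, b)]: 0.88

0.88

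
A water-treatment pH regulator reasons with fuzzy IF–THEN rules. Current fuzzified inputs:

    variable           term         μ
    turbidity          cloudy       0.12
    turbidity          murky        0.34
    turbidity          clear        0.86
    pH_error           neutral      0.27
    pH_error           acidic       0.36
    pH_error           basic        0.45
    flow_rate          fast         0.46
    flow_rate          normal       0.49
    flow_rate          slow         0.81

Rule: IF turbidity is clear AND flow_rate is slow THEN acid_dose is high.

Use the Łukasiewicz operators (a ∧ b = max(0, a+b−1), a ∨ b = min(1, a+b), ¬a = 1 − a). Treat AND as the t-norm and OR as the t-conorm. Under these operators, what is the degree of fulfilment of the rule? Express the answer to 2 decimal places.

0.67

firing strength: clear=0.86, slow=0.81; AND[max(0, a+b−1)] → w = 0.67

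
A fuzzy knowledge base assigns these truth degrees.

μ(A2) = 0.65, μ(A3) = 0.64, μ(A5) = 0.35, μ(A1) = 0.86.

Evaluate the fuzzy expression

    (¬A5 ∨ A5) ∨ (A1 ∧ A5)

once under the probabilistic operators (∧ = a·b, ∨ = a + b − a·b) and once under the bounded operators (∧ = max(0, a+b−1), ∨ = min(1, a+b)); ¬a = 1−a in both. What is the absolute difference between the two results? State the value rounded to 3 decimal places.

Under probabilistic:
  ¬A5 = 1 − 0.3500 = 0.6500
  ¬A5 ∨ A5 = a + b − a·b on (0.6500, 0.3500) = 0.7725
  A1 ∧ A5 = a·b on (0.8600, 0.3500) = 0.3010
  (¬A5 ∨ A5) ∨ (A1 ∧ A5) = a + b − a·b on (0.7725, 0.3010) = 0.8410
  → value = 0.8410
Under bounded:
  ¬A5 = 1 − 0.35 = 0.65
  ¬A5 ∨ A5 = min(1, a+b) on (0.65, 0.35) = 1.00
  A1 ∧ A5 = max(0, a+b−1) on (0.86, 0.35) = 0.21
  (¬A5 ∨ A5) ∨ (A1 ∧ A5) = min(1, a+b) on (1.00, 0.21) = 1.00
  → value = 1.0000
|0.8410 − 1.0000| = 0.159

0.159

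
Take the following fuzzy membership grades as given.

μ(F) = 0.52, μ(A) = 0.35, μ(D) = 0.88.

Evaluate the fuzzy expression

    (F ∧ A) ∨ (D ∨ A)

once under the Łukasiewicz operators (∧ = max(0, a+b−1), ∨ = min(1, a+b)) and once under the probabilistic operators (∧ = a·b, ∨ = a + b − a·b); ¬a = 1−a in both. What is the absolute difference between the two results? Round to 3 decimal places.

Under Łukasiewicz:
  F ∧ A = max(0, a+b−1) on (0.52, 0.35) = 0.00
  D ∨ A = min(1, a+b) on (0.88, 0.35) = 1.00
  (F ∧ A) ∨ (D ∨ A) = min(1, a+b) on (0.00, 1.00) = 1.00
  → value = 1.0000
Under probabilistic:
  F ∧ A = a·b on (0.5200, 0.3500) = 0.1820
  D ∨ A = a + b − a·b on (0.8800, 0.3500) = 0.9220
  (F ∧ A) ∨ (D ∨ A) = a + b − a·b on (0.1820, 0.9220) = 0.9362
  → value = 0.9362
|1.0000 − 0.9362| = 0.064

0.064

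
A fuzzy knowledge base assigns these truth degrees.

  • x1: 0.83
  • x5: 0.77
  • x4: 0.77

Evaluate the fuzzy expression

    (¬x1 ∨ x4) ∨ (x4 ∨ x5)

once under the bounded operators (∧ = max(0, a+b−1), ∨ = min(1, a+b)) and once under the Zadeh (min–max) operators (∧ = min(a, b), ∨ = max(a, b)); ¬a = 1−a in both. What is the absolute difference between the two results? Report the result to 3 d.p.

Under bounded:
  ¬x1 = 1 − 0.83 = 0.17
  ¬x1 ∨ x4 = min(1, a+b) on (0.17, 0.77) = 0.94
  x4 ∨ x5 = min(1, a+b) on (0.77, 0.77) = 1.00
  (¬x1 ∨ x4) ∨ (x4 ∨ x5) = min(1, a+b) on (0.94, 1.00) = 1.00
  → value = 1.0000
Under Zadeh (min–max):
  ¬x1 = 1 − 0.83 = 0.17
  ¬x1 ∨ x4 = max(a, b) on (0.17, 0.77) = 0.77
  x4 ∨ x5 = max(a, b) on (0.77, 0.77) = 0.77
  (¬x1 ∨ x4) ∨ (x4 ∨ x5) = max(a, b) on (0.77, 0.77) = 0.77
  → value = 0.7700
|1.0000 − 0.7700| = 0.230

0.230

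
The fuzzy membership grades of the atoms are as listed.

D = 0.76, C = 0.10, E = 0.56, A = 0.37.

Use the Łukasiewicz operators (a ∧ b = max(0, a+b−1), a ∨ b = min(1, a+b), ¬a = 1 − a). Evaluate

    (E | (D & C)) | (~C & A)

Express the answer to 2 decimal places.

D & C = max(0, a+b−1) on (0.76, 0.10) = 0.00
E | (D & C) = min(1, a+b) on (0.56, 0.00) = 0.56
~C = 1 − 0.10 = 0.90
~C & A = max(0, a+b−1) on (0.90, 0.37) = 0.27
(E | (D & C)) | (~C & A) = min(1, a+b) on (0.56, 0.27) = 0.83

0.83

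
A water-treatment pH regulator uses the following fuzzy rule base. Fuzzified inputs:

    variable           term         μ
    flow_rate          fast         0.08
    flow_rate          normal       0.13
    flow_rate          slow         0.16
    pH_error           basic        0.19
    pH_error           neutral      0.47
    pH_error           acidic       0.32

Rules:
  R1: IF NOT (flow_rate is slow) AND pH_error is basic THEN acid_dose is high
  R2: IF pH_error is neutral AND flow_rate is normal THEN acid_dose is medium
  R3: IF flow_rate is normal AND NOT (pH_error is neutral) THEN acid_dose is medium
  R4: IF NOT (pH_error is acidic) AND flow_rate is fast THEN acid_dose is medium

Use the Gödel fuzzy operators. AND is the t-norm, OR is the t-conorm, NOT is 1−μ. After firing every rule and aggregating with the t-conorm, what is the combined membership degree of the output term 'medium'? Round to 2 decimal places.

R1: ¬slow=1−0.16=0.84, basic=0.19; AND[min(a, b)] → w = 0.19
R2: neutral=0.47, normal=0.13; AND[min(a, b)] → w = 0.13
R3: normal=0.13, ¬neutral=1−0.47=0.53; AND[min(a, b)] → w = 0.13
R4: ¬acidic=1−0.32=0.68, fast=0.08; AND[min(a, b)] → w = 0.08
Rules with consequent 'medium': {R2, R3, R4} → strengths 0.13, 0.13, 0.08
Aggregate via t-conorm [max(a, b)]: 0.13

0.13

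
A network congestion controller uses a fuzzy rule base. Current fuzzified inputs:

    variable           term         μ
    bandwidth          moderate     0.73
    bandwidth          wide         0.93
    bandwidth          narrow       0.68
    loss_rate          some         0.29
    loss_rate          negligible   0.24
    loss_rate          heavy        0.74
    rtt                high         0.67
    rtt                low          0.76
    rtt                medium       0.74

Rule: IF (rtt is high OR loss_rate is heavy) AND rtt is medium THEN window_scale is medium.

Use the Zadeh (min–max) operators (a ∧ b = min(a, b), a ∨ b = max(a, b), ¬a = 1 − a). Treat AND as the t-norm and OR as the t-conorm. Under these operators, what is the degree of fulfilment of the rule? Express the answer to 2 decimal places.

0.74

firing strength: (high=0.67 OR heavy=0.74) = 0.74; AND[min(a, b)] with medium=0.74 → w = 0.74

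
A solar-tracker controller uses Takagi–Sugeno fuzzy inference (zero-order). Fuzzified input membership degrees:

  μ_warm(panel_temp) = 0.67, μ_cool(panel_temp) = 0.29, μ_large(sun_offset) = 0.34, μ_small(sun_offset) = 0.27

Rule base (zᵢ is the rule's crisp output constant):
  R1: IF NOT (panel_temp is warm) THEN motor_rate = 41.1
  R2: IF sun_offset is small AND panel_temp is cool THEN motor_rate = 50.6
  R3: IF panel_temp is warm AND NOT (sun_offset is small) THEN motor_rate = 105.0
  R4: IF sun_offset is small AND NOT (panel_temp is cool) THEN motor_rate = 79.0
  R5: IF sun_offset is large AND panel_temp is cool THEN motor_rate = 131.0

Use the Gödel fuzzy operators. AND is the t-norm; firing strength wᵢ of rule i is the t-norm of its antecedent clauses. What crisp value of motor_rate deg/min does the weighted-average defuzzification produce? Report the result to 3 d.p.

R1 (z=41.1): ¬warm=1−0.67=0.33 → w = 0.33
R2 (z=50.6): small=0.27, cool=0.29; AND[min(a, b)] → w = 0.27
R3 (z=105.0): warm=0.67, ¬small=1−0.27=0.73; AND[min(a, b)] → w = 0.67
R4 (z=79.0): small=0.27, ¬cool=1−0.29=0.71; AND[min(a, b)] → w = 0.27
R5 (z=131.0): large=0.34, cool=0.29; AND[min(a, b)] → w = 0.29
Weighted average = (0.33·41.1 + 0.27·50.6 + 0.67·105.0 + 0.27·79.0 + 0.29·131.0) / (0.33 + 0.27 + 0.67 + 0.27 + 0.29)
  = 156.8950 / 1.8300 = 85.735

85.735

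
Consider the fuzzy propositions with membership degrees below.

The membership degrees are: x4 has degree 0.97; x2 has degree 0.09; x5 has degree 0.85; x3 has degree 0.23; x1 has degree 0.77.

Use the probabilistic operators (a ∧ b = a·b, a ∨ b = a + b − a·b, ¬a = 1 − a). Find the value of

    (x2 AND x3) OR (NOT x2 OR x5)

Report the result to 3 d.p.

0.987

x2 AND x3 = a·b on (0.0900, 0.2300) = 0.0207
NOT x2 = 1 − 0.0900 = 0.9100
NOT x2 OR x5 = a + b − a·b on (0.9100, 0.8500) = 0.9865
(x2 AND x3) OR (NOT x2 OR x5) = a + b − a·b on (0.0207, 0.9865) = 0.9868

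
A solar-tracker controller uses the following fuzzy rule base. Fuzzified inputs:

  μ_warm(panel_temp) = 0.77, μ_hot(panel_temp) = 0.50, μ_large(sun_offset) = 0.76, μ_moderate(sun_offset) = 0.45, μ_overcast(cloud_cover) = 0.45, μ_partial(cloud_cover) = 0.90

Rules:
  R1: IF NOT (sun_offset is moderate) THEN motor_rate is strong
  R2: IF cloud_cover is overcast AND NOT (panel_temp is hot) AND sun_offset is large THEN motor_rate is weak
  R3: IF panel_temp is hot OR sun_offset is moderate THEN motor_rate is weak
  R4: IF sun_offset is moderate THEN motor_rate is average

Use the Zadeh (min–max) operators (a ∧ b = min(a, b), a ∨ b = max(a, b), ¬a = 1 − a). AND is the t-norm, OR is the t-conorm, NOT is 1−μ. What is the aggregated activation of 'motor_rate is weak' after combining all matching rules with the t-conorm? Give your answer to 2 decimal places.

R1: ¬moderate=1−0.45=0.55 → w = 0.55
R2: overcast=0.45, ¬hot=1−0.50=0.50, large=0.76; AND[min(a, b)] → w = 0.45
R3: hot=0.50, moderate=0.45; OR[max(a, b)] → w = 0.50
R4: moderate=0.45 → w = 0.45
Rules with consequent 'weak': {R2, R3} → strengths 0.45, 0.50
Aggregate via t-conorm [max(a, b)]: 0.50

0.50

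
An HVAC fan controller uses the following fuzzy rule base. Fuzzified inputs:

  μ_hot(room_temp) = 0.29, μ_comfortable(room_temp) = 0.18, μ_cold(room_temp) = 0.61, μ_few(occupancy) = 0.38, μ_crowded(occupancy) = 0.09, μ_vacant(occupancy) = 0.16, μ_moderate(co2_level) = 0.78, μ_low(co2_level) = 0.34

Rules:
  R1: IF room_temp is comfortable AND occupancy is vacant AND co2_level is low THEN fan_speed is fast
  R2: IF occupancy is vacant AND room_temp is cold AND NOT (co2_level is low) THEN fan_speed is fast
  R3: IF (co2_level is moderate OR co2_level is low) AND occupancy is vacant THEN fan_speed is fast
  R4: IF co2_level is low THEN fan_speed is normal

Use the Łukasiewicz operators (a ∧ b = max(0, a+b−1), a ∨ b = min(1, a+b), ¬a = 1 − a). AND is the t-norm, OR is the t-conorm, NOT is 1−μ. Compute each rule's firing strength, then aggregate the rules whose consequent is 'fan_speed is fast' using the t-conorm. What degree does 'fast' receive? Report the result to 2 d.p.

0.16

R1: comfortable=0.18, vacant=0.16, low=0.34; AND[max(0, a+b−1)] → w = 0.00
R2: vacant=0.16, cold=0.61, ¬low=1−0.34=0.66; AND[max(0, a+b−1)] → w = 0.00
R3: (moderate=0.78 OR low=0.34) = 1.00; AND[max(0, a+b−1)] with vacant=0.16 → w = 0.16
R4: low=0.34 → w = 0.34
Rules with consequent 'fast': {R1, R2, R3} → strengths 0.00, 0.00, 0.16
Aggregate via t-conorm [min(1, a+b)]: 0.16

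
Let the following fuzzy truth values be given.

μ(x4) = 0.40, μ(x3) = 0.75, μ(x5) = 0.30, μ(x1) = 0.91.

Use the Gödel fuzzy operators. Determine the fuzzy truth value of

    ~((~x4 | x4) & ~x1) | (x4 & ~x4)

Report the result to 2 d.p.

0.91

~x4 = 1 − 0.40 = 0.60
~x4 | x4 = max(a, b) on (0.60, 0.40) = 0.60
~x1 = 1 − 0.91 = 0.09
(~x4 | x4) & ~x1 = min(a, b) on (0.60, 0.09) = 0.09
~((~x4 | x4) & ~x1) = 1 − 0.09 = 0.91
~x4 = 1 − 0.40 = 0.60
x4 & ~x4 = min(a, b) on (0.40, 0.60) = 0.40
~((~x4 | x4) & ~x1) | (x4 & ~x4) = max(a, b) on (0.91, 0.40) = 0.91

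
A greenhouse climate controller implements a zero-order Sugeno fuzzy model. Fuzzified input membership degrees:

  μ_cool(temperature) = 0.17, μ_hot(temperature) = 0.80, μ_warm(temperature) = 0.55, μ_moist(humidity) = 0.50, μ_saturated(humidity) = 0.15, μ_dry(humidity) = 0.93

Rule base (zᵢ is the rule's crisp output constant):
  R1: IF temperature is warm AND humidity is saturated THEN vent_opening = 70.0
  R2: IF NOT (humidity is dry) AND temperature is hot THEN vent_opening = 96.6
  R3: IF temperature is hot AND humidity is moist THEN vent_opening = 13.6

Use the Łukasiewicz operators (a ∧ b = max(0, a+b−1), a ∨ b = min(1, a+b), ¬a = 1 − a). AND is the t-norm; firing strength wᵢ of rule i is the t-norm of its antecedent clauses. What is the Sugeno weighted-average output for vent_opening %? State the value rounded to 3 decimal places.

13.600

R1 (z=70.0): warm=0.55, saturated=0.15; AND[max(0, a+b−1)] → w = 0.00
R2 (z=96.6): ¬dry=1−0.93=0.07, hot=0.80; AND[max(0, a+b−1)] → w = 0.00
R3 (z=13.6): hot=0.80, moist=0.50; AND[max(0, a+b−1)] → w = 0.30
Weighted average = (0.00·70.0 + 0.00·96.6 + 0.30·13.6) / (0.00 + 0.00 + 0.30)
  = 4.0800 / 0.3000 = 13.600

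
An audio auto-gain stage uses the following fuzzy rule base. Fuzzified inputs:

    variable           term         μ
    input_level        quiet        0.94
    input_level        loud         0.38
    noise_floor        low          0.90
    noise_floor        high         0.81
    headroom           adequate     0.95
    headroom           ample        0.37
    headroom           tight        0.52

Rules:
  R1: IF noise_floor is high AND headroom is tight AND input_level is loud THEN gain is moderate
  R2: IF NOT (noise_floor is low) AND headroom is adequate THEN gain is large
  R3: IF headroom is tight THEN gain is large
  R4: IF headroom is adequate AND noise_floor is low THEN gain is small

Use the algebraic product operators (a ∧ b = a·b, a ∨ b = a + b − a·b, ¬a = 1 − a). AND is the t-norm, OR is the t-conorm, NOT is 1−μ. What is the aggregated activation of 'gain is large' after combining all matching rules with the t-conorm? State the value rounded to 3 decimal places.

0.566

R1: high=0.81, tight=0.52, loud=0.38; AND[a·b] → w = 0.1601
R2: ¬low=1−0.90=0.10, adequate=0.95; AND[a·b] → w = 0.0950
R3: tight=0.52 → w = 0.5200
R4: adequate=0.95, low=0.90; AND[a·b] → w = 0.8550
Rules with consequent 'large': {R2, R3} → strengths 0.0950, 0.5200
Aggregate via t-conorm [a + b − a·b]: 0.5656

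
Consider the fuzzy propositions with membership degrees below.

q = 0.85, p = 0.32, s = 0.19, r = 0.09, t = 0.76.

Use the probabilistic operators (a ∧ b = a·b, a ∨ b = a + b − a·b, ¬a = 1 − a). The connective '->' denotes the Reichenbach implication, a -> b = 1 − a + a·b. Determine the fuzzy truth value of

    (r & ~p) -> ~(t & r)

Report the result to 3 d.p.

~p = 1 − 0.3200 = 0.6800
r & ~p = a·b on (0.0900, 0.6800) = 0.0612
t & r = a·b on (0.7600, 0.0900) = 0.0684
~(t & r) = 1 − 0.0684 = 0.9316
(r & ~p) -> ~(t & r)  [Reichenbach: 1 − a + a·b] with a=0.0612, b=0.9316 → 0.9958

0.996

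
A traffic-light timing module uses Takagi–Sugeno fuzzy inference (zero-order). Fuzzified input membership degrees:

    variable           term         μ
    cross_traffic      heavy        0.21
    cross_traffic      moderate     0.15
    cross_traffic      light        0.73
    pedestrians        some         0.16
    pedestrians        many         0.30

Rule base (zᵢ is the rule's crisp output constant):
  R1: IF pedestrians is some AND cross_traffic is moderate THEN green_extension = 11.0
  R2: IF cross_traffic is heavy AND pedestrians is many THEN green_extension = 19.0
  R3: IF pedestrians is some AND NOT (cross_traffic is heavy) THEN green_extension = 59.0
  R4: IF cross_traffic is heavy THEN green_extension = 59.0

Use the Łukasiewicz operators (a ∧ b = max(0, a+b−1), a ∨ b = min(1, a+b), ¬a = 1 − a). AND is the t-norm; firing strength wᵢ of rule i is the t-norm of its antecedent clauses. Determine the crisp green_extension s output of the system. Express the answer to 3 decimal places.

R1 (z=11.0): some=0.16, moderate=0.15; AND[max(0, a+b−1)] → w = 0.00
R2 (z=19.0): heavy=0.21, many=0.30; AND[max(0, a+b−1)] → w = 0.00
R3 (z=59.0): some=0.16, ¬heavy=1−0.21=0.79; AND[max(0, a+b−1)] → w = 0.00
R4 (z=59.0): heavy=0.21 → w = 0.21
Weighted average = (0.00·11.0 + 0.00·19.0 + 0.00·59.0 + 0.21·59.0) / (0.00 + 0.00 + 0.00 + 0.21)
  = 12.3900 / 0.2100 = 59.000

59.000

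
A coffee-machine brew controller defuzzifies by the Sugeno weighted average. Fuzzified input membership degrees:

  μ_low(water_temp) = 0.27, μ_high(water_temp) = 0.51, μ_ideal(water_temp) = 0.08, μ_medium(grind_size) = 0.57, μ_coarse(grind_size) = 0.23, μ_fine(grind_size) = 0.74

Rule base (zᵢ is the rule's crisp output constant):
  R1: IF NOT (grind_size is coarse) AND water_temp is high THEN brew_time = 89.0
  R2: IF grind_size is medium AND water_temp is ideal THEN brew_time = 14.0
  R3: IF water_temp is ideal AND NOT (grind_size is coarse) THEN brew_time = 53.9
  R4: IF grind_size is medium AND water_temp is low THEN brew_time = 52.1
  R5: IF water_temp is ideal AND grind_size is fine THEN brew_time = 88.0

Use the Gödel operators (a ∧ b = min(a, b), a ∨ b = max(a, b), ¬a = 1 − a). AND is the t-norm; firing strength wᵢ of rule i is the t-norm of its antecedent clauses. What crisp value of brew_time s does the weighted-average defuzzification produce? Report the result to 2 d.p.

R1 (z=89.0): ¬coarse=1−0.23=0.77, high=0.51; AND[min(a, b)] → w = 0.51
R2 (z=14.0): medium=0.57, ideal=0.08; AND[min(a, b)] → w = 0.08
R3 (z=53.9): ideal=0.08, ¬coarse=1−0.23=0.77; AND[min(a, b)] → w = 0.08
R4 (z=52.1): medium=0.57, low=0.27; AND[min(a, b)] → w = 0.27
R5 (z=88.0): ideal=0.08, fine=0.74; AND[min(a, b)] → w = 0.08
Weighted average = (0.51·89.0 + 0.08·14.0 + 0.08·53.9 + 0.27·52.1 + 0.08·88.0) / (0.51 + 0.08 + 0.08 + 0.27 + 0.08)
  = 71.9290 / 1.0200 = 70.52

70.52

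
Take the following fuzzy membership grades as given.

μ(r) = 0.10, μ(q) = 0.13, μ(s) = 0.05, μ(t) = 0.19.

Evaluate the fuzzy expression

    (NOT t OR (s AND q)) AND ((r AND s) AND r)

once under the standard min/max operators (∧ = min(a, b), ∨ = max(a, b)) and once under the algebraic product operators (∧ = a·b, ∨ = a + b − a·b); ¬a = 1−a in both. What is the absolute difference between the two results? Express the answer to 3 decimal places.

0.050

Under standard min/max:
  NOT t = 1 − 0.19 = 0.81
  s AND q = min(a, b) on (0.05, 0.13) = 0.05
  NOT t OR (s AND q) = max(a, b) on (0.81, 0.05) = 0.81
  r AND s = min(a, b) on (0.10, 0.05) = 0.05
  (r AND s) AND r = min(a, b) on (0.05, 0.10) = 0.05
  (NOT t OR (s AND q)) AND ((r AND s) AND r) = min(a, b) on (0.81, 0.05) = 0.05
  → value = 0.0500
Under algebraic product:
  NOT t = 1 − 0.1900 = 0.8100
  s AND q = a·b on (0.0500, 0.1300) = 0.0065
  NOT t OR (s AND q) = a + b − a·b on (0.8100, 0.0065) = 0.8112
  r AND s = a·b on (0.1000, 0.0500) = 0.0050
  (r AND s) AND r = a·b on (0.0050, 0.1000) = 0.0005
  (NOT t OR (s AND q)) AND ((r AND s) AND r) = a·b on (0.8112, 0.0005) = 0.0004
  → value = 0.0004
|0.0500 − 0.0004| = 0.050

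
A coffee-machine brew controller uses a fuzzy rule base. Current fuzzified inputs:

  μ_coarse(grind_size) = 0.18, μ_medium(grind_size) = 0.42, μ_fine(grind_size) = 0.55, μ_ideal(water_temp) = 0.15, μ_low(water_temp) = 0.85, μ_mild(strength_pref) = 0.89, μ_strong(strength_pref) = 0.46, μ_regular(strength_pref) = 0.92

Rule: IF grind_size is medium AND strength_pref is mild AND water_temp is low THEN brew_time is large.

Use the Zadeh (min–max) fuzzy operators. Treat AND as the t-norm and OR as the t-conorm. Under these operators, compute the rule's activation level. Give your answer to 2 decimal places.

firing strength: medium=0.42, mild=0.89, low=0.85; AND[min(a, b)] → w = 0.42

0.42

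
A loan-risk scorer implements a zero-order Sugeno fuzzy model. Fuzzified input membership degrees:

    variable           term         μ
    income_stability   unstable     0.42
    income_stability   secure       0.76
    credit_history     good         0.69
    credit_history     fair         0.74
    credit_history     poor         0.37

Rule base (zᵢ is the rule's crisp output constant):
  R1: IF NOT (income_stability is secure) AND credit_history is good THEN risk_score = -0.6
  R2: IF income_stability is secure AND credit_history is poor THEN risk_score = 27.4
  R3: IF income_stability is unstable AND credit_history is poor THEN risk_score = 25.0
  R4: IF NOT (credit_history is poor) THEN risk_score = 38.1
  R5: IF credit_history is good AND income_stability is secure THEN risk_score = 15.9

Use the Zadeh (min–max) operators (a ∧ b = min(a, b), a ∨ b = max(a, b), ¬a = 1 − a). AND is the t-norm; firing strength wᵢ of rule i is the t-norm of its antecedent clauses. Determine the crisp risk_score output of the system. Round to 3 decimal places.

R1 (z=-0.6): ¬secure=1−0.76=0.24, good=0.69; AND[min(a, b)] → w = 0.24
R2 (z=27.4): secure=0.76, poor=0.37; AND[min(a, b)] → w = 0.37
R3 (z=25.0): unstable=0.42, poor=0.37; AND[min(a, b)] → w = 0.37
R4 (z=38.1): ¬poor=1−0.37=0.63 → w = 0.63
R5 (z=15.9): good=0.69, secure=0.76; AND[min(a, b)] → w = 0.69
Weighted average = (0.24·-0.6 + 0.37·27.4 + 0.37·25.0 + 0.63·38.1 + 0.69·15.9) / (0.24 + 0.37 + 0.37 + 0.63 + 0.69)
  = 54.2180 / 2.3000 = 23.573

23.573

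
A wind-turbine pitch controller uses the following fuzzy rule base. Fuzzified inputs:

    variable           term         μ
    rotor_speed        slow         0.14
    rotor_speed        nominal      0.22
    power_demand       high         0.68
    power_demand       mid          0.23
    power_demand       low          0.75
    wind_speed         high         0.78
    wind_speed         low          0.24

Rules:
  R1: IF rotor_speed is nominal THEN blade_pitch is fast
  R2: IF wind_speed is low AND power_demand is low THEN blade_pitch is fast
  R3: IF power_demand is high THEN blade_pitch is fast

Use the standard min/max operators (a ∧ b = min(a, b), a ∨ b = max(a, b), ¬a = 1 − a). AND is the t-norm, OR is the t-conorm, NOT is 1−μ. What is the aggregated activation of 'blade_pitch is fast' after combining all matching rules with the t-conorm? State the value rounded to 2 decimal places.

0.68

R1: nominal=0.22 → w = 0.22
R2: low=0.24, low=0.75; AND[min(a, b)] → w = 0.24
R3: high=0.68 → w = 0.68
Rules with consequent 'fast': {R1, R2, R3} → strengths 0.22, 0.24, 0.68
Aggregate via t-conorm [max(a, b)]: 0.68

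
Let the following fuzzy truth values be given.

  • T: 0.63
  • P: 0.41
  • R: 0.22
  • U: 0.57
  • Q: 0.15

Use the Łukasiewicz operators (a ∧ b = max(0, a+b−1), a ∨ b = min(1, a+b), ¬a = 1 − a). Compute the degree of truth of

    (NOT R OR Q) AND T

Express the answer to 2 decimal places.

0.56

NOT R = 1 − 0.22 = 0.78
NOT R OR Q = min(1, a+b) on (0.78, 0.15) = 0.93
(NOT R OR Q) AND T = max(0, a+b−1) on (0.93, 0.63) = 0.56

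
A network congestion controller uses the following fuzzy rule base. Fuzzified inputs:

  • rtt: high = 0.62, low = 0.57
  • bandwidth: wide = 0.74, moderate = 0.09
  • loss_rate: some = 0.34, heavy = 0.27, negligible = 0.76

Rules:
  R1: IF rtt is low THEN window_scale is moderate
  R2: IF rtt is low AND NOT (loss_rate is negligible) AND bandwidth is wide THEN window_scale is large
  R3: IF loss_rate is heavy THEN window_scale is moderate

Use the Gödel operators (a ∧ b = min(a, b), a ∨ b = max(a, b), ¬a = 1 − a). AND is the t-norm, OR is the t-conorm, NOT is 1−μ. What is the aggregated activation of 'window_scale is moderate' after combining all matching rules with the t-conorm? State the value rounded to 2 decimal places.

0.57

R1: low=0.57 → w = 0.57
R2: low=0.57, ¬negligible=1−0.76=0.24, wide=0.74; AND[min(a, b)] → w = 0.24
R3: heavy=0.27 → w = 0.27
Rules with consequent 'moderate': {R1, R3} → strengths 0.57, 0.27
Aggregate via t-conorm [max(a, b)]: 0.57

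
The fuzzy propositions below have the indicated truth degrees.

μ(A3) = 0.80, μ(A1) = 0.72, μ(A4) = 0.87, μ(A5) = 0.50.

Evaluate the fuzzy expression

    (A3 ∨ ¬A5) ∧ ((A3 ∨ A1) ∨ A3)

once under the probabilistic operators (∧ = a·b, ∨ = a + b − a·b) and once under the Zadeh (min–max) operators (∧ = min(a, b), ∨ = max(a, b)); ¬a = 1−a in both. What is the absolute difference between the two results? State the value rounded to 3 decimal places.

Under probabilistic:
  ¬A5 = 1 − 0.5000 = 0.5000
  A3 ∨ ¬A5 = a + b − a·b on (0.8000, 0.5000) = 0.9000
  A3 ∨ A1 = a + b − a·b on (0.8000, 0.7200) = 0.9440
  (A3 ∨ A1) ∨ A3 = a + b − a·b on (0.9440, 0.8000) = 0.9888
  (A3 ∨ ¬A5) ∧ ((A3 ∨ A1) ∨ A3) = a·b on (0.9000, 0.9888) = 0.8899
  → value = 0.8899
Under Zadeh (min–max):
  ¬A5 = 1 − 0.50 = 0.50
  A3 ∨ ¬A5 = max(a, b) on (0.80, 0.50) = 0.80
  A3 ∨ A1 = max(a, b) on (0.80, 0.72) = 0.80
  (A3 ∨ A1) ∨ A3 = max(a, b) on (0.80, 0.80) = 0.80
  (A3 ∨ ¬A5) ∧ ((A3 ∨ A1) ∨ A3) = min(a, b) on (0.80, 0.80) = 0.80
  → value = 0.8000
|0.8899 − 0.8000| = 0.090

0.090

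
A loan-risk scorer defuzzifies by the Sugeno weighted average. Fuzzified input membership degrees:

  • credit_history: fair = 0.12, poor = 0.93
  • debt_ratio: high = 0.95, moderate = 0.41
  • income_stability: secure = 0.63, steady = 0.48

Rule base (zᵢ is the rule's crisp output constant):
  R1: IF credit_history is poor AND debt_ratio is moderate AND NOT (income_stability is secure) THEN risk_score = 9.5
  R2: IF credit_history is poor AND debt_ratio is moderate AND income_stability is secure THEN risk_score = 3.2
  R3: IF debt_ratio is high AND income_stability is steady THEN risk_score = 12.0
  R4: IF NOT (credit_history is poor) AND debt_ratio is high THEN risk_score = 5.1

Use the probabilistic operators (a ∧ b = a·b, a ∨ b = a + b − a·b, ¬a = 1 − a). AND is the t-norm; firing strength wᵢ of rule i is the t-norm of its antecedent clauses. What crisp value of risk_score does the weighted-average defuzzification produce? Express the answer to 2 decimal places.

R1 (z=9.5): poor=0.93, moderate=0.41, ¬secure=1−0.63=0.37; AND[a·b] → w = 0.1411
R2 (z=3.2): poor=0.93, moderate=0.41, secure=0.63; AND[a·b] → w = 0.2402
R3 (z=12.0): high=0.95, steady=0.48; AND[a·b] → w = 0.4560
R4 (z=5.1): ¬poor=1−0.93=0.07, high=0.95; AND[a·b] → w = 0.0665
Weighted average = (0.1411·9.5 + 0.2402·3.2 + 0.4560·12.0 + 0.0665·5.1) / (0.1411 + 0.2402 + 0.4560 + 0.0665)
  = 7.9201 / 0.9038 = 8.76

8.76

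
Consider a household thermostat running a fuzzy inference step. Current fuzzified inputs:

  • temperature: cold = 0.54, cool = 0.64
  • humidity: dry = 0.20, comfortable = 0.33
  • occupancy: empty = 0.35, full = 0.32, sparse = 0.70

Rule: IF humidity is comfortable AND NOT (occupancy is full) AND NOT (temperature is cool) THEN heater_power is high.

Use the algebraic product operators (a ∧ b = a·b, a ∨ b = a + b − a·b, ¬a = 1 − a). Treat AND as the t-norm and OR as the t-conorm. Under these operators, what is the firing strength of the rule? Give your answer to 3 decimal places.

0.081

firing strength: comfortable=0.33, ¬full=1−0.32=0.68, ¬cool=1−0.64=0.36; AND[a·b] → w = 0.0808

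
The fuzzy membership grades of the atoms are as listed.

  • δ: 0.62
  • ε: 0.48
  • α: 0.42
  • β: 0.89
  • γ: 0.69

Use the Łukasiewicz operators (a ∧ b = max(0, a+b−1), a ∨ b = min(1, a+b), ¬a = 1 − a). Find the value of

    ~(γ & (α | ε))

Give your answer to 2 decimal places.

0.41

α | ε = min(1, a+b) on (0.42, 0.48) = 0.90
γ & (α | ε) = max(0, a+b−1) on (0.69, 0.90) = 0.59
~(γ & (α | ε)) = 1 − 0.59 = 0.41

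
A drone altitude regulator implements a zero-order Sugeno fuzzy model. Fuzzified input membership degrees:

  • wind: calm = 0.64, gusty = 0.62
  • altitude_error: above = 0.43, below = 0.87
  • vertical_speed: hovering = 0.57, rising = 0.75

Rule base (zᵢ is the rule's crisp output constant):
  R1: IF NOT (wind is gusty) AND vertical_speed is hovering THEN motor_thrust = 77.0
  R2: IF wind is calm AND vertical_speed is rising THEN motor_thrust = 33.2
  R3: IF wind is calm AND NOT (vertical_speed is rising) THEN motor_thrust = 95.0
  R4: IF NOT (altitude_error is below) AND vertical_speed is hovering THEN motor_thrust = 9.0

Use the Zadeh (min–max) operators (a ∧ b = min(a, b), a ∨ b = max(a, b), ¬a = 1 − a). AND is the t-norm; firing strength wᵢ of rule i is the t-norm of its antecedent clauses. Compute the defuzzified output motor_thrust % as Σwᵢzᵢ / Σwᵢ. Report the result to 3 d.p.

53.877

R1 (z=77.0): ¬gusty=1−0.62=0.38, hovering=0.57; AND[min(a, b)] → w = 0.38
R2 (z=33.2): calm=0.64, rising=0.75; AND[min(a, b)] → w = 0.64
R3 (z=95.0): calm=0.64, ¬rising=1−0.75=0.25; AND[min(a, b)] → w = 0.25
R4 (z=9.0): ¬below=1−0.87=0.13, hovering=0.57; AND[min(a, b)] → w = 0.13
Weighted average = (0.38·77.0 + 0.64·33.2 + 0.25·95.0 + 0.13·9.0) / (0.38 + 0.64 + 0.25 + 0.13)
  = 75.4280 / 1.4000 = 53.877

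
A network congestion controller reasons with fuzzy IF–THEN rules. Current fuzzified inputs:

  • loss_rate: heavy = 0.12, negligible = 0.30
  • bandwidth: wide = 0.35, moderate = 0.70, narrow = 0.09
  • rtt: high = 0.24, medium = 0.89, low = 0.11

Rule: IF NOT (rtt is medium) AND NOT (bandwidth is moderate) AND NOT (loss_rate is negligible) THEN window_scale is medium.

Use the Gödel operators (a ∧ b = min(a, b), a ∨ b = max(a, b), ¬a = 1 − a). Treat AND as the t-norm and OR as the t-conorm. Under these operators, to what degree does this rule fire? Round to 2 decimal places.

firing strength: ¬medium=1−0.89=0.11, ¬moderate=1−0.70=0.30, ¬negligible=1−0.30=0.70; AND[min(a, b)] → w = 0.11

0.11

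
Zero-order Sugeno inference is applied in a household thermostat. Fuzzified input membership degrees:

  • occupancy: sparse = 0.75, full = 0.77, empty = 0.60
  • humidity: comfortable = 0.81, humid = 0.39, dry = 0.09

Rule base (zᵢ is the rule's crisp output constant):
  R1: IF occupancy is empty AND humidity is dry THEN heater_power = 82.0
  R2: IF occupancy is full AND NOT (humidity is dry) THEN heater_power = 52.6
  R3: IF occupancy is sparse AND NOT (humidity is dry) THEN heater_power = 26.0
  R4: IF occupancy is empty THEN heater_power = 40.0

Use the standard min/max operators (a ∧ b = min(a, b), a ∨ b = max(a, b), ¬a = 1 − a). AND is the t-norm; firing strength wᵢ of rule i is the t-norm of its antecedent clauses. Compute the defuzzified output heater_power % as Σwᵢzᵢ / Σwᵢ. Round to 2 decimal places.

41.35

R1 (z=82.0): empty=0.60, dry=0.09; AND[min(a, b)] → w = 0.09
R2 (z=52.6): full=0.77, ¬dry=1−0.09=0.91; AND[min(a, b)] → w = 0.77
R3 (z=26.0): sparse=0.75, ¬dry=1−0.09=0.91; AND[min(a, b)] → w = 0.75
R4 (z=40.0): empty=0.60 → w = 0.60
Weighted average = (0.09·82.0 + 0.77·52.6 + 0.75·26.0 + 0.60·40.0) / (0.09 + 0.77 + 0.75 + 0.60)
  = 91.3820 / 2.2100 = 41.35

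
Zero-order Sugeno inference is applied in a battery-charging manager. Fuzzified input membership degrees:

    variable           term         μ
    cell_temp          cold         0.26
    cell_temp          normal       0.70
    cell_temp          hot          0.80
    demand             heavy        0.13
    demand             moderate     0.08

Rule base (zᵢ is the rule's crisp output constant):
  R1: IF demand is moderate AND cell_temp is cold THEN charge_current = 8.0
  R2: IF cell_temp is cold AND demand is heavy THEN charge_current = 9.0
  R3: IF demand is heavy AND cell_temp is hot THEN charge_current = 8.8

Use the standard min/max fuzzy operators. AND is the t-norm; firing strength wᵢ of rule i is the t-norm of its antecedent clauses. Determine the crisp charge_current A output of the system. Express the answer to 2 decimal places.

8.69

R1 (z=8.0): moderate=0.08, cold=0.26; AND[min(a, b)] → w = 0.08
R2 (z=9.0): cold=0.26, heavy=0.13; AND[min(a, b)] → w = 0.13
R3 (z=8.8): heavy=0.13, hot=0.80; AND[min(a, b)] → w = 0.13
Weighted average = (0.08·8.0 + 0.13·9.0 + 0.13·8.8) / (0.08 + 0.13 + 0.13)
  = 2.9540 / 0.3400 = 8.69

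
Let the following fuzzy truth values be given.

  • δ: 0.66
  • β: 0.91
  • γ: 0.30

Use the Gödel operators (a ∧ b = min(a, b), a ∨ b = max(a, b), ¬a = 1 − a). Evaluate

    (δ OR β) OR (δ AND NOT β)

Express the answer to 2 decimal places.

δ OR β = max(a, b) on (0.66, 0.91) = 0.91
NOT β = 1 − 0.91 = 0.09
δ AND NOT β = min(a, b) on (0.66, 0.09) = 0.09
(δ OR β) OR (δ AND NOT β) = max(a, b) on (0.91, 0.09) = 0.91

0.91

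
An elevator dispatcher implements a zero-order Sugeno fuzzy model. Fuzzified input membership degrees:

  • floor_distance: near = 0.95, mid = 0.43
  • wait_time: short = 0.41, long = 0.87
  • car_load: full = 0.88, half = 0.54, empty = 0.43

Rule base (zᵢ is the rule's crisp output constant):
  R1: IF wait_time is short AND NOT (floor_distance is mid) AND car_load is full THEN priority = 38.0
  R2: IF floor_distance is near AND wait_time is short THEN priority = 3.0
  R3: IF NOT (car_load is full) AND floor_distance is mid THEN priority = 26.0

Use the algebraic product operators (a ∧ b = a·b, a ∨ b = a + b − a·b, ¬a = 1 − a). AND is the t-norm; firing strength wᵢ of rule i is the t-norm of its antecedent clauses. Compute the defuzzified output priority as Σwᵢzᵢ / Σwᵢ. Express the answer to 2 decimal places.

15.96

R1 (z=38.0): short=0.41, ¬mid=1−0.43=0.57, full=0.88; AND[a·b] → w = 0.2057
R2 (z=3.0): near=0.95, short=0.41; AND[a·b] → w = 0.3895
R3 (z=26.0): ¬full=1−0.88=0.12, mid=0.43; AND[a·b] → w = 0.0516
Weighted average = (0.2057·38.0 + 0.3895·3.0 + 0.0516·26.0) / (0.2057 + 0.3895 + 0.0516)
  = 10.3250 / 0.6468 = 15.96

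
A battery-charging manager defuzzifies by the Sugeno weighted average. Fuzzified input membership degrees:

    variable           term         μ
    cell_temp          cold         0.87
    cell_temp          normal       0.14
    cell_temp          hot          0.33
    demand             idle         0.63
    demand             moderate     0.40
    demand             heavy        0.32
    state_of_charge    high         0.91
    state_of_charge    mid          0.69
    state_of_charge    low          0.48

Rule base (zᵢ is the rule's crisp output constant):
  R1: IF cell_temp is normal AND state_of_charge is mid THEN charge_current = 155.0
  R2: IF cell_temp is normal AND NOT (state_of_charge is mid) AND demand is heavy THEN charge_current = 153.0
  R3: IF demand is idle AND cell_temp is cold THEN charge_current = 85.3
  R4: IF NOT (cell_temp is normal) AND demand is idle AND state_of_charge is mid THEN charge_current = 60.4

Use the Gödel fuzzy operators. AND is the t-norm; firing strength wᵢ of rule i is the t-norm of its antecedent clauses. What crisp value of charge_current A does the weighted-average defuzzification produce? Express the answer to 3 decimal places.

R1 (z=155.0): normal=0.14, mid=0.69; AND[min(a, b)] → w = 0.14
R2 (z=153.0): normal=0.14, ¬mid=1−0.69=0.31, heavy=0.32; AND[min(a, b)] → w = 0.14
R3 (z=85.3): idle=0.63, cold=0.87; AND[min(a, b)] → w = 0.63
R4 (z=60.4): ¬normal=1−0.14=0.86, idle=0.63, mid=0.69; AND[min(a, b)] → w = 0.63
Weighted average = (0.14·155.0 + 0.14·153.0 + 0.63·85.3 + 0.63·60.4) / (0.14 + 0.14 + 0.63 + 0.63)
  = 134.9110 / 1.5400 = 87.605

87.605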